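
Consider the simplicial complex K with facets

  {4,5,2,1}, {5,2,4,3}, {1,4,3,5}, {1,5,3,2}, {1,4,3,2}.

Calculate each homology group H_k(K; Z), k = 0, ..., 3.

H_0 ≅ Z,  H_1 = 0,  H_2 = 0,  H_3 ≅ Z.

Order the vertices as 1 < 2 < 3 < 4 < 5. Listing each simplex with vertices in this order, K has dimension 3 with simplices:

  0-simplices (5): [1], [2], [3], [4], [5]
  1-simplices (10): [1,2], [1,3], [1,4], [1,5], [2,3], [2,4], [2,5], [3,4], [3,5], [4,5]
  2-simplices (10): [1,2,3], [1,2,4], [1,2,5], [1,3,4], [1,3,5], [1,4,5], [2,3,4], [2,3,5], [2,4,5], [3,4,5]
  3-simplices (5): [1,2,3,4], [1,2,3,5], [1,2,4,5], [1,3,4,5], [2,3,4,5]

so the chain groups are C_0 ≅ Z^5, C_1 ≅ Z^10, C_2 ≅ Z^10, C_3 ≅ Z^5.

The boundary map ∂_1: C_1 → C_0 is given by ∂[p,q] = [q] − [p].
The resulting 5×10 matrix has rank 4, and its Smith normal form has invariant factors (1,1,1,1).

The boundary map ∂_2: C_2 → C_1 sends each 2-simplex [p,q,r] to [q,r] − [p,r] + [p,q]. For instance
  ∂[3,4,5] = [4,5] − [3,5] + [3,4],
  ∂[2,3,5] = [3,5] − [2,5] + [2,3].
This gives a 10×10 integer matrix of rank 6; reducing to Smith normal form yields diagonal entries (1,1,1,1,1,1).

∂_3: C_3 → C_2 sends each 3-simplex σ to the alternating sum Σ_i (−1)^i (σ with its i-th vertex removed). For instance
  ∂[1,3,4,5] = [3,4,5] − [1,4,5] + [1,3,5] − [1,3,4],
  ∂[1,2,3,4] = [2,3,4] − [1,3,4] + [1,2,4] − [1,2,3].
This gives a 10×5 integer matrix of rank 4; reducing to Smith normal form yields diagonal entries (1,1,1,1).

Now H_k = ker ∂_k / im ∂_{k+1}, so:

  H_0: rank C_0 − rank ∂_1 = 5 − 4 = 1, and the invariant factors of ∂_1 are all 1, so H_0 = Z.
  H_1: rank ker ∂_1 − rank ∂_2 = (10 − 4) − 6 = 0, and the invariant factors of ∂_2 are all 1, so H_1 = 0.
  H_2: rank ker ∂_2 − rank ∂_3 = (10 − 6) − 4 = 0, and the invariant factors of ∂_3 are all 1, so H_2 = 0.
  H_3: rank ker ∂_3 − rank ∂_4 = (5 − 4) − 0 = 1, and there is no ∂_4, so H_3 = Z.

As a check, the Euler characteristic is 5 − 10 + 10 − 5 = 0, which agrees with 1 − 0 + 0 − 1 = 0.
(K is a triangulation of the 3-sphere S^3.)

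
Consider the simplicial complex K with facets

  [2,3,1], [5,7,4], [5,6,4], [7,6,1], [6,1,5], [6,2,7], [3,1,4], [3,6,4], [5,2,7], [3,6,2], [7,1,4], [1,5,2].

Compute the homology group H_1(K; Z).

H_1 = Z/2.

K has 7 vertices, 18 edges, 12 triangles.
rank ∂_1 = 6, rank ∂_2 = 12 ⇒ b_1 = 18 − 6 − 12 = 0; ∂_2 has invariant factor(s) [2] giving torsion. So H_1 = Z/2.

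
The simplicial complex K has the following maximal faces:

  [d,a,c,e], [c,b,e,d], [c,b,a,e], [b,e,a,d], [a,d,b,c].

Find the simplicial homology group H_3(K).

Take the total order a < b < c < d < e on the vertex set. Then K (dimension 3) consists of the simplices:

  0-simplices (5): a, b, c, d, e
  1-simplices (10): ab, ac, ad, ae, bc, bd, be, cd, ce, de
  2-simplices (10): abc, abd, abe, acd, ace, ade, bcd, bce, bde, cde
  3-simplices (5): abcd, abce, abde, acde, bcde

Hence C_0 ≅ Z^5, C_1 ≅ Z^10, C_2 ≅ Z^10, C_3 ≅ Z^5.

Boundary ∂_1: C_1 → C_0 maps an edge to its endpoints' difference, ∂[p,q] = q − p.
This gives a 5×10 integer matrix of rank 4; reducing to Smith normal form yields diagonal entries (1,1,1,1).

Boundary ∂_2: C_2 → C_1 sends each 2-simplex [p,q,r] to [q,r] − [p,r] + [p,q]. For instance
  ∂bde = de − be + bd,
  ∂ace = ce − ae + ac.
As a 10×10 matrix over Z this has rank 6, with invariant factors (1,1,1,1,1,1).

∂_3: C_3 → C_2 sends each 3-simplex σ to the alternating sum Σ_i (−1)^i (σ with its i-th vertex removed). For instance
  ∂bcde = cde − bde + bce − bcd,
  ∂abce = bce − ace + abe − abc.
The 10×5 boundary matrix has rank 4 and Smith normal form diag(1,1,1,1).

Reading off H_k = ker ∂_k / im ∂_{k+1}:

  H_3: rank ker ∂_3 − rank ∂_4 = (5 − 4) − 0 = 1, and there is no ∂_4, so H_3 = Z.

H_3 = Z.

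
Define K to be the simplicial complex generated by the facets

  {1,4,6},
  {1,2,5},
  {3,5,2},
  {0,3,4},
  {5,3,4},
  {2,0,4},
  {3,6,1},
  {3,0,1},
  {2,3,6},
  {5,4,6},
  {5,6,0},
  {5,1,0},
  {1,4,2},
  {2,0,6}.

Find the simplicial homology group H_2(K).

Order the vertices as 0 < 1 < 2 < 3 < 4 < 5 < 6. Listing each simplex with vertices in this order, K has dimension 2 with simplices:

  0-simplices (7): [0], [1], [2], [3], [4], [5], [6]
  1-simplices (21): [0,1], [0,2], [0,3], [0,4], [0,5], [0,6], [1,2], [1,3], [1,4], [1,5], [1,6], [2,3], [2,4], [2,5], [2,6], [3,4], [3,5], [3,6], [4,5], [4,6], [5,6]
  2-simplices (14): [0,1,3], [0,1,5], [0,2,4], [0,2,6], [0,3,4], [0,5,6], [1,2,4], [1,2,5], [1,3,6], [1,4,6], [2,3,5], [2,3,6], [3,4,5], [4,5,6]

giving chain groups C_0 ≅ Z^7, C_1 ≅ Z^21, C_2 ≅ Z^14.

Boundary ∂_1: C_1 → C_0 maps an edge to its endpoints' difference, ∂[p,q] = q − p.
The 7×21 boundary matrix has rank 6 and Smith normal form diag(1,1,1,1,1,1).

Boundary ∂_2: C_2 → C_1 maps a triangle to the signed sum of its edges. For instance
  ∂[0,1,5] = [1,5] − [0,5] + [0,1],
  ∂[3,4,5] = [4,5] − [3,5] + [3,4].
The 21×14 boundary matrix has rank 13 and Smith normal form diag(1,1,1,1,1,1,1,1,1,1,1,1,1).

Reading off H_k = ker ∂_k / im ∂_{k+1}:

  H_2: rank ker ∂_2 − rank ∂_3 = (14 − 13) − 0 = 1, and there is no ∂_3, so H_2 ≅ Z.

H_2 ≅ Z.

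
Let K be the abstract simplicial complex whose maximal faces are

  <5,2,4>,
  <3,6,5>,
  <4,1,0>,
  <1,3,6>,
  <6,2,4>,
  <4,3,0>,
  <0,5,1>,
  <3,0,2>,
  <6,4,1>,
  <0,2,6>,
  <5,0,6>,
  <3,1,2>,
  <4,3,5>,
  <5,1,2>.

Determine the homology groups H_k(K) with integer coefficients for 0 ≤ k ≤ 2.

H_0 ≅ Z,  H_1 ≅ Z^2,  H_2 ≅ Z.

Fix the vertex order 0 < 1 < 2 < 3 < 4 < 5 < 6 and write every simplex with vertices in increasing order. Then dim K = 2 and the simplices of K are:

  0-simplices (7): [0], [1], [2], [3], [4], [5], [6]
  1-simplices (21): [0,1], [0,2], [0,3], [0,4], [0,5], [0,6], [1,2], [1,3], [1,4], [1,5], [1,6], [2,3], [2,4], [2,5], [2,6], [3,4], [3,5], [3,6], [4,5], [4,6], [5,6]
  2-simplices (14): [0,1,4], [0,1,5], [0,2,3], [0,2,6], [0,3,4], [0,5,6], [1,2,3], [1,2,5], [1,3,6], [1,4,6], [2,4,5], [2,4,6], [3,4,5], [3,5,6]

giving chain groups C_0 ≅ Z^7, C_1 ≅ Z^21, C_2 ≅ Z^14.

Boundary ∂_1: C_1 → C_0 sends each edge [p,q] (with p < q) to q − p.
The 7×21 boundary matrix has rank 6 and Smith normal form diag(1,1,1,1,1,1).

∂_2: C_2 → C_1 maps a triangle to the signed sum of its edges. For instance
  ∂[1,3,6] = [3,6] − [1,6] + [1,3],
  ∂[3,4,5] = [4,5] − [3,5] + [3,4].
The 21×14 boundary matrix has rank 13 and Smith normal form diag(1,1,1,1,1,1,1,1,1,1,1,1,1).

Reading off H_k = ker ∂_k / im ∂_{k+1}:

  H_0: rank C_0 − rank ∂_1 = 7 − 6 = 1, and the invariant factors of ∂_1 are all 1, so H_0 = Z.
  H_1: rank ker ∂_1 − rank ∂_2 = (21 − 6) − 13 = 2, and the invariant factors of ∂_2 are all 1, so H_1 = Z^2.
  H_2: rank ker ∂_2 − rank ∂_3 = (14 − 13) − 0 = 1, and there is no ∂_3, so H_2 = Z.

(K is a triangulation of the torus T^2.)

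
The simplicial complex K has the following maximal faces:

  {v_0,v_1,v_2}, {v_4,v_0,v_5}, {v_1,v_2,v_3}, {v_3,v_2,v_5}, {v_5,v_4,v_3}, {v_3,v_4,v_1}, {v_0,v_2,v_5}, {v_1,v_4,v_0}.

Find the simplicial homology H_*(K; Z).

Order the vertices as v_0 < v_1 < v_2 < v_3 < v_4 < v_5. Listing each simplex with vertices in this order, K has dimension 2 with simplices:

  0-simplices (6): [v_0], [v_1], [v_2], [v_3], [v_4], [v_5]
  1-simplices (12): [v_0,v_1], [v_0,v_2], [v_0,v_4], [v_0,v_5], [v_1,v_2], [v_1,v_3], [v_1,v_4], [v_2,v_3], [v_2,v_5], [v_3,v_4], [v_3,v_5], [v_4,v_5]
  2-simplices (8): [v_0,v_1,v_2], [v_0,v_1,v_4], [v_0,v_2,v_5], [v_0,v_4,v_5], [v_1,v_2,v_3], [v_1,v_3,v_4], [v_2,v_3,v_5], [v_3,v_4,v_5]

so the chain groups are C_0 ≅ Z^6, C_1 ≅ Z^12, C_2 ≅ Z^8.

Boundary ∂_1: C_1 → C_0 is given by ∂[p,q] = [q] − [p]. For instance
  ∂[v_0,v_1] = [v_1] − [v_0].
The resulting 6×12 matrix has rank 5, and its Smith normal form has invariant factors (1,1,1,1,1).

Boundary ∂_2: C_2 → C_1 acts by ∂[p,q,r] = [q,r] − [p,r] + [p,q]. For instance
  ∂[v_0,v_1,v_2] = [v_1,v_2] − [v_0,v_2] + [v_0,v_1],
  ∂[v_1,v_3,v_4] = [v_3,v_4] − [v_1,v_4] + [v_1,v_3].
As a 12×8 matrix over Z this has rank 7, with invariant factors (1,1,1,1,1,1,1).

Reading off H_k = ker ∂_k / im ∂_{k+1}:

  H_0: rank C_0 − rank ∂_1 = 6 − 5 = 1, and the invariant factors of ∂_1 are all 1, so H_0 ≅ Z.
  H_1: rank ker ∂_1 − rank ∂_2 = (12 − 5) − 7 = 0, and the invariant factors of ∂_2 are all 1, so H_1 ≅ 0.
  H_2: rank ker ∂_2 − rank ∂_3 = (8 − 7) − 0 = 1, and there is no ∂_3, so H_2 ≅ Z.

As a check, the Euler characteristic is 6 − 12 + 8 = 2, which agrees with 1 − 0 + 1 = 2.

H_0 ≅ Z,  H_1 = 0,  H_2 ≅ Z.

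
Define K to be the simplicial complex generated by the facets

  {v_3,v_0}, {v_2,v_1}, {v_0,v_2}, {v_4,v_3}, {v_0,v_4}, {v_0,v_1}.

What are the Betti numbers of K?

K has 5 vertices, 6 edges.
rank ∂_0 = 0, rank ∂_1 = 4 ⇒ b_0 = 5 − 0 − 4 = 1; all invariant factors of ∂_1 are 1 so no torsion. So H_0 = Z.
rank ∂_1 = 4, rank ∂_2 = 0 ⇒ b_1 = 6 − 4 − 0 = 2. So H_1 = Z^2.

b_0 = 1, b_1 = 2.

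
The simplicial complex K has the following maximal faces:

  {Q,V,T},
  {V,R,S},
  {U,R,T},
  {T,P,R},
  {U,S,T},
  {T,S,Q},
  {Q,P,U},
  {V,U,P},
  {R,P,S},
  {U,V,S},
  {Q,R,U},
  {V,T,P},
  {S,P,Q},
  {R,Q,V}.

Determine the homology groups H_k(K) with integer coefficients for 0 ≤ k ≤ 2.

H_0 = Z,  H_1 = Z^2,  H_2 = Z.

Order the vertices as P < Q < R < S < T < U < V. Listing each simplex with vertices in this order, K has dimension 2 with simplices:

  0-simplices (7): P, Q, R, S, T, U, V
  1-simplices (21): PQ, PR, PS, PT, PU, PV, QR, QS, QT, QU, QV, RS, RT, RU, RV, ST, SU, SV, TU, TV, UV
  2-simplices (14): PQS, PQU, PRS, PRT, PTV, PUV, QRU, QRV, QST, QTV, RSV, RTU, STU, SUV

so the chain groups are C_0 ≅ Z^7, C_1 ≅ Z^21, C_2 ≅ Z^14.

∂_1: C_1 → C_0 maps an edge to its endpoints' difference, ∂[p,q] = q − p. For instance
  ∂QS = S − Q.
This gives a 7×21 integer matrix of rank 6; reducing to Smith normal form yields diagonal entries (1,1,1,1,1,1).

Boundary ∂_2: C_2 → C_1 sends each 2-simplex [p,q,r] to [q,r] − [p,r] + [p,q]. For instance
  ∂PRS = RS − PS + PR,
  ∂SUV = UV − SV + SU.
This gives a 21×14 integer matrix of rank 13; reducing to Smith normal form yields diagonal entries (1,1,1,1,1,1,1,1,1,1,1,1,1).

Now H_k = ker ∂_k / im ∂_{k+1}, so:

  H_0: rank C_0 − rank ∂_1 = 7 − 6 = 1, and the invariant factors of ∂_1 are all 1, so H_0 ≅ Z.
  H_1: rank ker ∂_1 − rank ∂_2 = (21 − 6) − 13 = 2, and the invariant factors of ∂_2 are all 1, so H_1 ≅ Z^2.
  H_2: rank ker ∂_2 − rank ∂_3 = (14 − 13) − 0 = 1, and there is no ∂_3, so H_2 ≅ Z.

As a check, the Euler characteristic is 7 − 21 + 14 = 0, which agrees with 1 − 2 + 1 = 0.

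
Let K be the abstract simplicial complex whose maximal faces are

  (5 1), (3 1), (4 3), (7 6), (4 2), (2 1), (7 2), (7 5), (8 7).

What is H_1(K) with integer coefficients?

H_1 = Z^2.

Order the vertices as 1 < 2 < 3 < 4 < 5 < 6 < 7 < 8. Listing each simplex with vertices in this order, K has dimension 1 with simplices:

  0-simplices (8): [1], [2], [3], [4], [5], [6], [7], [8]
  1-simplices (9): [1,2], [1,3], [1,5], [2,4], [2,7], [3,4], [5,7], [6,7], [7,8]

so the chain groups are C_0 ≅ Z^8, C_1 ≅ Z^9.

Boundary ∂_1: C_1 → C_0 is given by ∂[p,q] = [q] − [p]. For instance
  ∂[2,4] = [4] − [2].
The 8×9 boundary matrix has rank 7 and Smith normal form diag(1,1,1,1,1,1,1).

Computing H_k = (kernel of ∂_k) / (image of ∂_{k+1}):

  H_1: rank ker ∂_1 − rank ∂_2 = (9 − 7) − 0 = 2, and there is no ∂_2, so H_1 ≅ Z^2.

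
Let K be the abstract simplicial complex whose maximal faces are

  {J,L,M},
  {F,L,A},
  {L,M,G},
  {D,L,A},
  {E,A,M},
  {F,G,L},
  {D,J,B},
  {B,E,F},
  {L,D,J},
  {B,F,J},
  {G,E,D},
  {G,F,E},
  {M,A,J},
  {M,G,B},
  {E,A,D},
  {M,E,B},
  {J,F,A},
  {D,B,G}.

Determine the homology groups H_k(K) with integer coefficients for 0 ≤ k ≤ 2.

Fix the vertex order A < B < D < E < F < G < J < L < M and write every simplex with vertices in increasing order. Then dim K = 2 and the simplices of K are:

  0-simplices (9): A, B, D, E, F, G, J, L, M
  1-simplices (27): AD, AE, AF, AJ, AL, AM, BD, BE, BF, BG, BJ, BM, DE, DG, DJ, DL, EF, EG, EM, FG, FJ, FL, GL, GM, JL, JM, LM
  2-simplices (18): ADE, ADL, AEM, AFJ, AFL, AJM, BDG, BDJ, BEF, BEM, BFJ, BGM, DEG, DJL, EFG, FGL, GLM, JLM

Hence C_0 ≅ Z^9, C_1 ≅ Z^27, C_2 ≅ Z^18.

Boundary ∂_1: C_1 → C_0 maps an edge to its endpoints' difference, ∂[p,q] = q − p. For instance
  ∂LM = M − L.
As a 9×27 matrix over Z this has rank 8, with invariant factors (1,1,1,1,1,1,1,1).

Boundary ∂_2: C_2 → C_1 maps a triangle to the signed sum of its edges. For instance
  ∂ADL = DL − AL + AD,
  ∂DEG = EG − DG + DE.
This gives a 27×18 integer matrix of rank 18; reducing to Smith normal form yields diagonal entries (1,1,1,1,1,1,1,1,1,1,1,1,1,1,1,1,1,2).

From H_k ≅ ker(∂_k) / im(∂_{k+1}) we obtain:

  H_0: rank C_0 − rank ∂_1 = 9 − 8 = 1, and the invariant factors of ∂_1 are all 1, so H_0 = Z.
  H_1: rank ker ∂_1 − rank ∂_2 = (27 − 8) − 18 = 1, and ∂_2 has invariant factor 2 > 1, so H_1 = Z ⊕ Z/2.
  H_2: rank ker ∂_2 − rank ∂_3 = (18 − 18) − 0 = 0, and there is no ∂_3, so H_2 = 0.

As a check, the Euler characteristic is 9 − 27 + 18 = 0, which agrees with 1 − 1 + 0 = 0.

H_0 = Z,  H_1 = Z ⊕ Z/2,  H_2 = 0.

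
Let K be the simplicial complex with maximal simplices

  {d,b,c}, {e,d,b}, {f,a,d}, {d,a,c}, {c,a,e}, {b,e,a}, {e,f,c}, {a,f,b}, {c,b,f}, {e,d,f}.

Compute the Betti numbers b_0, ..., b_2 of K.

We work with the vertex ordering a < b < c < d < e < f. The simplices of K, each written with vertices in increasing order, are:

  0-simplices (6): a, b, c, d, e, f
  1-simplices (15): ab, ac, ad, ae, af, bc, bd, be, bf, cd, ce, cf, de, df, ef
  2-simplices (10): abe, abf, acd, ace, adf, bcd, bcf, bde, cef, def

Hence C_0 ≅ Z^6, C_1 ≅ Z^15, C_2 ≅ Z^10.

Boundary ∂_1: C_1 → C_0 sends each edge [p,q] (with p < q) to q − p.
As a 6×15 matrix over Z this has rank 5, with invariant factors (1,1,1,1,1).

Boundary ∂_2: C_2 → C_1 sends each 2-simplex [p,q,r] to [q,r] − [p,r] + [p,q]. For instance
  ∂abf = bf − af + ab,
  ∂acd = cd − ad + ac.
This gives a 15×10 integer matrix of rank 10; reducing to Smith normal form yields diagonal entries (1,1,1,1,1,1,1,1,1,2).

Reading off H_k = ker ∂_k / im ∂_{k+1}:

  H_0: rank C_0 − rank ∂_1 = 6 − 5 = 1, and the invariant factors of ∂_1 are all 1, so H_0 = Z.
  H_1: rank ker ∂_1 − rank ∂_2 = (15 − 5) − 10 = 0, and ∂_2 has invariant factor 2 > 1, so H_1 = Z/2.
  H_2: rank ker ∂_2 − rank ∂_3 = (10 − 10) − 0 = 0, and there is no ∂_3, so H_2 = 0.

Hence the Betti numbers are b_0 = 1, b_1 = 0, b_2 = 0.

b_0 = 1, b_1 = 0, b_2 = 0.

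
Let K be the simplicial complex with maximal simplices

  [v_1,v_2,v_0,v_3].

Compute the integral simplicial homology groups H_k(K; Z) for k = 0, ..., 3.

H_0 = Z,  H_1 = 0,  H_2 = 0,  H_3 = 0.

Take the total order v_0 < v_1 < v_2 < v_3 on the vertex set. Then K (dimension 3) consists of the simplices:

  0-simplices (4): [v_0], [v_1], [v_2], [v_3]
  1-simplices (6): [v_0,v_1], [v_0,v_2], [v_0,v_3], [v_1,v_2], [v_1,v_3], [v_2,v_3]
  2-simplices (4): [v_0,v_1,v_2], [v_0,v_1,v_3], [v_0,v_2,v_3], [v_1,v_2,v_3]
  3-simplices (1): [v_0,v_1,v_2,v_3]

Hence C_0 ≅ Z^4, C_1 ≅ Z^6, C_2 ≅ Z^4, C_3 ≅ Z^1.

Boundary ∂_1: C_1 → C_0 maps an edge to its endpoints' difference, ∂[p,q] = q − p. For instance
  ∂[v_1,v_3] = [v_3] − [v_1].
This gives a 4×6 integer matrix of rank 3; reducing to Smith normal form yields diagonal entries (1,1,1).

∂_2: C_2 → C_1 acts by ∂[p,q,r] = [q,r] − [p,r] + [p,q]. For instance
  ∂[v_1,v_2,v_3] = [v_2,v_3] − [v_1,v_3] + [v_1,v_2],
  ∂[v_0,v_2,v_3] = [v_2,v_3] − [v_0,v_3] + [v_0,v_2].
This gives a 6×4 integer matrix of rank 3; reducing to Smith normal form yields diagonal entries (1,1,1).

Boundary ∂_3: C_3 → C_2 sends each 3-simplex σ to the alternating sum Σ_i (−1)^i (σ with its i-th vertex removed). For instance
  ∂[v_0,v_1,v_2,v_3] = [v_1,v_2,v_3] − [v_0,v_2,v_3] + [v_0,v_1,v_3] − [v_0,v_1,v_2].
The resulting 4×1 matrix has rank 1, and its Smith normal form has invariant factors (1).

Computing H_k = (kernel of ∂_k) / (image of ∂_{k+1}):

  H_0: rank C_0 − rank ∂_1 = 4 − 3 = 1, and the invariant factors of ∂_1 are all 1, so H_0 ≅ Z.
  H_1: rank ker ∂_1 − rank ∂_2 = (6 − 3) − 3 = 0, and the invariant factors of ∂_2 are all 1, so H_1 ≅ 0.
  H_2: rank ker ∂_2 − rank ∂_3 = (4 − 3) − 1 = 0, and the invariant factors of ∂_3 are all 1, so H_2 ≅ 0.
  H_3: rank ker ∂_3 − rank ∂_4 = (1 − 1) − 0 = 0, and there is no ∂_4, so H_3 ≅ 0.

As a check, the Euler characteristic is 4 − 6 + 4 − 1 = 1, which agrees with 1 − 0 + 0 − 0 = 1.
(K is a triangulation of the 3-simplex.)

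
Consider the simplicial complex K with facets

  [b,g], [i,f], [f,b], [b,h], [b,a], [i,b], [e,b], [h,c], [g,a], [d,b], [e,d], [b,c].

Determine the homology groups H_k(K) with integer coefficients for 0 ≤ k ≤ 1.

Take the total order a < b < c < d < e < f < g < h < i on the vertex set. Then K (dimension 1) consists of the simplices:

  0-simplices (9): a, b, c, d, e, f, g, h, i
  1-simplices (12): ab, ag, bc, bd, be, bf, bg, bh, bi, ch, de, fi

so the chain groups are C_0 ≅ Z^9, C_1 ≅ Z^12.

∂_1: C_1 → C_0 is given by ∂[p,q] = [q] − [p].
The 9×12 boundary matrix has rank 8 and Smith normal form diag(1,1,1,1,1,1,1,1).

From H_k ≅ ker(∂_k) / im(∂_{k+1}) we obtain:

  H_0: rank C_0 − rank ∂_1 = 9 − 8 = 1, and the invariant factors of ∂_1 are all 1, so H_0 = Z.
  H_1: rank ker ∂_1 − rank ∂_2 = (12 − 8) − 0 = 4, and there is no ∂_2, so H_1 = Z^4.

H_0 ≅ Z,  H_1 ≅ Z^4.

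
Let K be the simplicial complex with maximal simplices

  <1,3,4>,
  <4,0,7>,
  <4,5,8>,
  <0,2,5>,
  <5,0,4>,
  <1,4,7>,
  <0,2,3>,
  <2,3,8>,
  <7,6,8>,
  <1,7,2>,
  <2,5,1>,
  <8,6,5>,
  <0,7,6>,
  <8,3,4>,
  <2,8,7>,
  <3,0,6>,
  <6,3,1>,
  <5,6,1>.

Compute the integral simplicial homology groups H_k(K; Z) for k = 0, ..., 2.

Fix the vertex order 0 < 1 < 2 < 3 < 4 < 5 < 6 < 7 < 8 and write every simplex with vertices in increasing order. Then dim K = 2 and the simplices of K are:

  0-simplices (9): [0], [1], [2], [3], [4], [5], [6], [7], [8]
  1-simplices (27): (27 of them)
  2-simplices (18): [0,2,3], [0,2,5], [0,3,6], [0,4,5], [0,4,7], [0,6,7], [1,2,5], [1,2,7], [1,3,4], [1,3,6], [1,4,7], [1,5,6], [2,3,8], [2,7,8], [3,4,8], [4,5,8], [5,6,8], [6,7,8]

Hence C_0 ≅ Z^9, C_1 ≅ Z^27, C_2 ≅ Z^18.

The boundary map ∂_1: C_1 → C_0 is given by ∂[p,q] = [q] − [p]. For instance
  ∂[6,8] = [8] − [6].
This gives a 9×27 integer matrix of rank 8; reducing to Smith normal form yields diagonal entries (1,1,1,1,1,1,1,1).

The boundary map ∂_2: C_2 → C_1 acts by ∂[p,q,r] = [q,r] − [p,r] + [p,q]. For instance
  ∂[1,3,6] = [3,6] − [1,6] + [1,3],
  ∂[5,6,8] = [6,8] − [5,8] + [5,6].
The 27×18 boundary matrix has rank 17 and Smith normal form diag(1,1,1,1,1,1,1,1,1,1,1,1,1,1,1,1,1).

Computing H_k = (kernel of ∂_k) / (image of ∂_{k+1}):

  H_0: rank C_0 − rank ∂_1 = 9 − 8 = 1, and the invariant factors of ∂_1 are all 1, so H_0 ≅ Z.
  H_1: rank ker ∂_1 − rank ∂_2 = (27 − 8) − 17 = 2, and the invariant factors of ∂_2 are all 1, so H_1 ≅ Z^2.
  H_2: rank ker ∂_2 − rank ∂_3 = (18 − 17) − 0 = 1, and there is no ∂_3, so H_2 ≅ Z.

As a check, the Euler characteristic is 9 − 27 + 18 = 0, which agrees with 1 − 2 + 1 = 0.
(K is a triangulation of the torus T^2.)

H_0 ≅ Z,  H_1 ≅ Z^2,  H_2 ≅ Z.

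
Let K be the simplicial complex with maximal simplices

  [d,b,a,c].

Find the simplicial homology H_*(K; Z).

H_0 = Z,  H_1 = 0,  H_2 = 0,  H_3 = 0.

K has 4 vertices, 6 edges, 4 triangles, 1 3-simplex.
rank ∂_0 = 0, rank ∂_1 = 3 ⇒ b_0 = 4 − 0 − 3 = 1; all invariant factors of ∂_1 are 1 so no torsion. So H_0 ≅ Z.
rank ∂_1 = 3, rank ∂_2 = 3 ⇒ b_1 = 6 − 3 − 3 = 0; all invariant factors of ∂_2 are 1 so no torsion. So H_1 ≅ 0.
rank ∂_2 = 3, rank ∂_3 = 1 ⇒ b_2 = 4 − 3 − 1 = 0; all invariant factors of ∂_3 are 1 so no torsion. So H_2 ≅ 0.
rank ∂_3 = 1, rank ∂_4 = 0 ⇒ b_3 = 1 − 1 − 0 = 0. So H_3 ≅ 0.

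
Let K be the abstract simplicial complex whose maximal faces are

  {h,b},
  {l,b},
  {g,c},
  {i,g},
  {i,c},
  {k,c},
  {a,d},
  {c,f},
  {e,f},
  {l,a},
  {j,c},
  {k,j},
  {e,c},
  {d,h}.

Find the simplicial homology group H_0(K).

H_0 = Z^2.

Take the total order a < b < c < d < e < f < g < h < i < j < k < l on the vertex set. Then K (dimension 1) consists of the simplices:

  0-simplices (12): a, b, c, d, e, f, g, h, i, j, k, l
  1-simplices (14): ad, al, bh, bl, ce, cf, cg, ci, cj, ck, dh, ef, gi, jk

giving chain groups C_0 ≅ Z^12, C_1 ≅ Z^14.

∂_1: C_1 → C_0 sends each edge [p,q] (with p < q) to q − p. For instance
  ∂ef = f − e.
This gives a 12×14 integer matrix of rank 10; reducing to Smith normal form yields diagonal entries (1,1,1,1,1,1,1,1,1,1).

From H_k ≅ ker(∂_k) / im(∂_{k+1}) we obtain:

  H_0: rank C_0 − rank ∂_1 = 12 − 10 = 2, and the invariant factors of ∂_1 are all 1, so H_0 = Z^2.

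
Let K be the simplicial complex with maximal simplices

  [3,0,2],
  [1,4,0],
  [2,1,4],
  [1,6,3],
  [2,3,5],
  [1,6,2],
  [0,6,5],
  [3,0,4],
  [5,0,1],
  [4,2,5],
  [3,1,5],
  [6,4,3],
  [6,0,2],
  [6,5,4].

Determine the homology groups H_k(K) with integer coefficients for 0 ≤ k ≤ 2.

Fix the vertex order 0 < 1 < 2 < 3 < 4 < 5 < 6 and write every simplex with vertices in increasing order. Then dim K = 2 and the simplices of K are:

  0-simplices (7): [0], [1], [2], [3], [4], [5], [6]
  1-simplices (21): [0,1], [0,2], [0,3], [0,4], [0,5], [0,6], [1,2], [1,3], [1,4], [1,5], [1,6], [2,3], [2,4], [2,5], [2,6], [3,4], [3,5], [3,6], [4,5], [4,6], [5,6]
  2-simplices (14): [0,1,4], [0,1,5], [0,2,3], [0,2,6], [0,3,4], [0,5,6], [1,2,4], [1,2,6], [1,3,5], [1,3,6], [2,3,5], [2,4,5], [3,4,6], [4,5,6]

giving chain groups C_0 ≅ Z^7, C_1 ≅ Z^21, C_2 ≅ Z^14.

∂_1: C_1 → C_0 is given by ∂[p,q] = [q] − [p]. For instance
  ∂[2,5] = [5] − [2].
The 7×21 boundary matrix has rank 6 and Smith normal form diag(1,1,1,1,1,1).

Boundary ∂_2: C_2 → C_1 maps a triangle to the signed sum of its edges. For instance
  ∂[1,3,5] = [3,5] − [1,5] + [1,3],
  ∂[0,5,6] = [5,6] − [0,6] + [0,5].
This gives a 21×14 integer matrix of rank 13; reducing to Smith normal form yields diagonal entries (1,1,1,1,1,1,1,1,1,1,1,1,1).

Computing H_k = (kernel of ∂_k) / (image of ∂_{k+1}):

  H_0: rank C_0 − rank ∂_1 = 7 − 6 = 1, and the invariant factors of ∂_1 are all 1, so H_0 = Z.
  H_1: rank ker ∂_1 − rank ∂_2 = (21 − 6) − 13 = 2, and the invariant factors of ∂_2 are all 1, so H_1 = Z^2.
  H_2: rank ker ∂_2 − rank ∂_3 = (14 − 13) − 0 = 1, and there is no ∂_3, so H_2 = Z.

(K is a triangulation of the torus T^2.)

H_0 = Z,  H_1 = Z^2,  H_2 = Z.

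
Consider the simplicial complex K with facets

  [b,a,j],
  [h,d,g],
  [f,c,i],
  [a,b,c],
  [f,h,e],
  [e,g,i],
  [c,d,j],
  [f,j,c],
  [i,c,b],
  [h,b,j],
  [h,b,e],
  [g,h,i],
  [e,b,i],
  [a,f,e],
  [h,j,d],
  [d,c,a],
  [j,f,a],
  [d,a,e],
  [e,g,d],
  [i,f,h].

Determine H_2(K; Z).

Fix the vertex order a < b < c < d < e < f < g < h < i < j and write every simplex with vertices in increasing order. Then dim K = 2 and the simplices of K are:

  0-simplices (10): a, b, c, d, e, f, g, h, i, j
  1-simplices (30): ab, ac, ad, ae, af, aj, bc, be, bh, bi, bj, cd, cf, ci, cj, de, dg, dh, dj, ef, eg, eh, ei, fh, fi, fj, gh, gi, hi, hj
  2-simplices (20): abc, abj, acd, ade, aef, afj, bci, beh, bei, bhj, cdj, cfi, cfj, deg, dgh, dhj, efh, egi, fhi, ghi

giving chain groups C_0 ≅ Z^10, C_1 ≅ Z^30, C_2 ≅ Z^20.

The boundary map ∂_1: C_1 → C_0 sends each edge [p,q] (with p < q) to q − p. For instance
  ∂de = e − d.
The 10×30 boundary matrix has rank 9 and Smith normal form diag(1,1,1,1,1,1,1,1,1).

∂_2: C_2 → C_1 maps a triangle to the signed sum of its edges. For instance
  ∂deg = eg − dg + de,
  ∂ade = de − ae + ad.
As a 30×20 matrix over Z this has rank 20, with invariant factors (1,1,1,1,1,1,1,1,1,1,1,1,1,1,1,1,1,1,1,2).

Computing H_k = (kernel of ∂_k) / (image of ∂_{k+1}):

  H_2: rank ker ∂_2 − rank ∂_3 = (20 − 20) − 0 = 0, and there is no ∂_3, so H_2 = 0.

H_2 = 0.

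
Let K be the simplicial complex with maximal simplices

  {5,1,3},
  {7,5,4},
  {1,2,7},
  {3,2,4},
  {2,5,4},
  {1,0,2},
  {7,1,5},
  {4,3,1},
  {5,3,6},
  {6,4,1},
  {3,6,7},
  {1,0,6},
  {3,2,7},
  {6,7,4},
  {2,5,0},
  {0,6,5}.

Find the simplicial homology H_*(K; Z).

Fix the vertex order 0 < 1 < 2 < 3 < 4 < 5 < 6 < 7 and write every simplex with vertices in increasing order. Then dim K = 2 and the simplices of K are:

  0-simplices (8): [0], [1], [2], [3], [4], [5], [6], [7]
  1-simplices (24): (24 of them)
  2-simplices (16): [0,1,2], [0,1,6], [0,2,5], [0,5,6], [1,2,7], [1,3,4], [1,3,5], [1,4,6], [1,5,7], [2,3,4], [2,3,7], [2,4,5], [3,5,6], [3,6,7], [4,5,7], [4,6,7]

giving chain groups C_0 ≅ Z^8, C_1 ≅ Z^24, C_2 ≅ Z^16.

The boundary map ∂_1: C_1 → C_0 sends each edge [p,q] (with p < q) to q − p.
As a 8×24 matrix over Z this has rank 7, with invariant factors (1,1,1,1,1,1,1).

The boundary map ∂_2: C_2 → C_1 sends each 2-simplex [p,q,r] to [q,r] − [p,r] + [p,q]. For instance
  ∂[0,1,6] = [1,6] − [0,6] + [0,1],
  ∂[0,2,5] = [2,5] − [0,5] + [0,2].
The 24×16 boundary matrix has rank 15 and Smith normal form diag(1,1,1,1,1,1,1,1,1,1,1,1,1,1,1).

Reading off H_k = ker ∂_k / im ∂_{k+1}:

  H_0: rank C_0 − rank ∂_1 = 8 − 7 = 1, and the invariant factors of ∂_1 are all 1, so H_0 ≅ Z.
  H_1: rank ker ∂_1 − rank ∂_2 = (24 − 7) − 15 = 2, and the invariant factors of ∂_2 are all 1, so H_1 ≅ Z^2.
  H_2: rank ker ∂_2 − rank ∂_3 = (16 − 15) − 0 = 1, and there is no ∂_3, so H_2 ≅ Z.

(K is a triangulation of the torus T^2.)

H_0 ≅ Z,  H_1 ≅ Z^2,  H_2 ≅ Z.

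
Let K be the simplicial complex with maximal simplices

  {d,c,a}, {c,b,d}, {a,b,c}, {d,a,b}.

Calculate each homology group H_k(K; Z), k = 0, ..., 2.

Fix the vertex order a < b < c < d and write every simplex with vertices in increasing order. Then dim K = 2 and the simplices of K are:

  0-simplices (4): a, b, c, d
  1-simplices (6): ab, ac, ad, bc, bd, cd
  2-simplices (4): abc, abd, acd, bcd

Hence C_0 ≅ Z^4, C_1 ≅ Z^6, C_2 ≅ Z^4.

Boundary ∂_1: C_1 → C_0 sends each edge [p,q] (with p < q) to q − p. For instance
  ∂cd = d − c.
As a 4×6 matrix over Z this has rank 3, with invariant factors (1,1,1).

Boundary ∂_2: C_2 → C_1 acts by ∂[p,q,r] = [q,r] − [p,r] + [p,q]. For instance
  ∂abd = bd − ad + ab,
  ∂bcd = cd − bd + bc.
This gives a 6×4 integer matrix of rank 3; reducing to Smith normal form yields diagonal entries (1,1,1).

Reading off H_k = ker ∂_k / im ∂_{k+1}:

  H_0: rank C_0 − rank ∂_1 = 4 − 3 = 1, and the invariant factors of ∂_1 are all 1, so H_0 ≅ Z.
  H_1: rank ker ∂_1 − rank ∂_2 = (6 − 3) − 3 = 0, and the invariant factors of ∂_2 are all 1, so H_1 ≅ 0.
  H_2: rank ker ∂_2 − rank ∂_3 = (4 − 3) − 0 = 1, and there is no ∂_3, so H_2 ≅ Z.

H_0 ≅ Z,  H_1 = 0,  H_2 ≅ Z.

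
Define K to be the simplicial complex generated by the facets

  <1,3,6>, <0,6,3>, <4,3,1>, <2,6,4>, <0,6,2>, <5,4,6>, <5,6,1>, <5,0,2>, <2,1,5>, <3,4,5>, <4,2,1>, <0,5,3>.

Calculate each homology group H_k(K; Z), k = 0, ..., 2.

Fix the vertex order 0 < 1 < 2 < 3 < 4 < 5 < 6 and write every simplex with vertices in increasing order. Then dim K = 2 and the simplices of K are:

  0-simplices (7): [0], [1], [2], [3], [4], [5], [6]
  1-simplices (18): [0,2], [0,3], [0,5], [0,6], [1,2], [1,3], [1,4], [1,5], [1,6], [2,4], [2,5], [2,6], [3,4], [3,5], [3,6], [4,5], [4,6], [5,6]
  2-simplices (12): [0,2,5], [0,2,6], [0,3,5], [0,3,6], [1,2,4], [1,2,5], [1,3,4], [1,3,6], [1,5,6], [2,4,6], [3,4,5], [4,5,6]

so the chain groups are C_0 ≅ Z^7, C_1 ≅ Z^18, C_2 ≅ Z^12.

∂_1: C_1 → C_0 sends each edge [p,q] (with p < q) to q − p. For instance
  ∂[2,5] = [5] − [2].
This gives a 7×18 integer matrix of rank 6; reducing to Smith normal form yields diagonal entries (1,1,1,1,1,1).

The boundary map ∂_2: C_2 → C_1 maps a triangle to the signed sum of its edges. For instance
  ∂[0,3,6] = [3,6] − [0,6] + [0,3],
  ∂[1,2,4] = [2,4] − [1,4] + [1,2].
As a 18×12 matrix over Z this has rank 12, with invariant factors (1,1,1,1,1,1,1,1,1,1,1,2).

Computing H_k = (kernel of ∂_k) / (image of ∂_{k+1}):

  H_0: rank C_0 − rank ∂_1 = 7 − 6 = 1, and the invariant factors of ∂_1 are all 1, so H_0 ≅ Z.
  H_1: rank ker ∂_1 − rank ∂_2 = (18 − 6) − 12 = 0, and ∂_2 has invariant factor 2 > 1, so H_1 ≅ Z/2.
  H_2: rank ker ∂_2 − rank ∂_3 = (12 − 12) − 0 = 0, and there is no ∂_3, so H_2 ≅ 0.

As a check, the Euler characteristic is 7 − 18 + 12 = 1, which agrees with 1 − 0 + 0 = 1.

H_0 ≅ Z,  H_1 ≅ Z/2,  H_2 = 0.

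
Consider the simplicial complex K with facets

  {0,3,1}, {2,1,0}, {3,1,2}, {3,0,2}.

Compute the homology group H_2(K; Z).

H_2 ≅ Z.

Order the vertices as 0 < 1 < 2 < 3. Listing each simplex with vertices in this order, K has dimension 2 with simplices:

  0-simplices (4): [0], [1], [2], [3]
  1-simplices (6): [0,1], [0,2], [0,3], [1,2], [1,3], [2,3]
  2-simplices (4): [0,1,2], [0,1,3], [0,2,3], [1,2,3]

Hence C_0 ≅ Z^4, C_1 ≅ Z^6, C_2 ≅ Z^4.

∂_1: C_1 → C_0 maps an edge to its endpoints' difference, ∂[p,q] = q − p. For instance
  ∂[0,1] = [1] − [0].
The resulting 4×6 matrix has rank 3, and its Smith normal form has invariant factors (1,1,1).

Boundary ∂_2: C_2 → C_1 acts by ∂[p,q,r] = [q,r] − [p,r] + [p,q]. For instance
  ∂[0,2,3] = [2,3] − [0,3] + [0,2],
  ∂[0,1,2] = [1,2] − [0,2] + [0,1].
This gives a 6×4 integer matrix of rank 3; reducing to Smith normal form yields diagonal entries (1,1,1).

Now H_k = ker ∂_k / im ∂_{k+1}, so:

  H_2: rank ker ∂_2 − rank ∂_3 = (4 − 3) − 0 = 1, and there is no ∂_3, so H_2 = Z.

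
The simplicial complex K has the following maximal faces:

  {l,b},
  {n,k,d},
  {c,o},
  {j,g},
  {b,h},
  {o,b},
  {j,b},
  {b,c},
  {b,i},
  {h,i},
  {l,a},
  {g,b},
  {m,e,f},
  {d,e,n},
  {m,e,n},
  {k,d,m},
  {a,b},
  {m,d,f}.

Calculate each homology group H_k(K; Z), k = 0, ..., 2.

Order the vertices as a < b < c < d < e < f < g < h < i < j < k < l < m < n < o. Listing each simplex with vertices in this order, K has dimension 2 with simplices:

  0-simplices (15): a, b, c, d, e, f, g, h, i, j, k, l, m, n, o
  1-simplices (24): ab, al, bc, bg, bh, bi, bj, bl, bo, co, de, df, dk, dm, dn, ef, em, en, fm, gj, hi, km, kn, mn
  2-simplices (6): den, dfm, dkm, dkn, efm, emn

giving chain groups C_0 ≅ Z^15, C_1 ≅ Z^24, C_2 ≅ Z^6.

Boundary ∂_1: C_1 → C_0 sends each edge [p,q] (with p < q) to q − p. For instance
  ∂bh = h − b.
This gives a 15×24 integer matrix of rank 13; reducing to Smith normal form yields diagonal entries (1,1,1,1,1,1,1,1,1,1,1,1,1).

∂_2: C_2 → C_1 sends each 2-simplex [p,q,r] to [q,r] − [p,r] + [p,q]. For instance
  ∂den = en − dn + de,
  ∂dfm = fm − dm + df.
This gives a 24×6 integer matrix of rank 6; reducing to Smith normal form yields diagonal entries (1,1,1,1,1,1).

From H_k ≅ ker(∂_k) / im(∂_{k+1}) we obtain:

  H_0: rank C_0 − rank ∂_1 = 15 − 13 = 2, and the invariant factors of ∂_1 are all 1, so H_0 = Z^2.
  H_1: rank ker ∂_1 − rank ∂_2 = (24 − 13) − 6 = 5, and the invariant factors of ∂_2 are all 1, so H_1 = Z^5.
  H_2: rank ker ∂_2 − rank ∂_3 = (6 − 6) − 0 = 0, and there is no ∂_3, so H_2 = 0.

As a check, the Euler characteristic is 15 − 24 + 6 = -3, which agrees with 2 − 5 + 0 = -3.

H_0 = Z^2,  H_1 = Z^5,  H_2 = 0.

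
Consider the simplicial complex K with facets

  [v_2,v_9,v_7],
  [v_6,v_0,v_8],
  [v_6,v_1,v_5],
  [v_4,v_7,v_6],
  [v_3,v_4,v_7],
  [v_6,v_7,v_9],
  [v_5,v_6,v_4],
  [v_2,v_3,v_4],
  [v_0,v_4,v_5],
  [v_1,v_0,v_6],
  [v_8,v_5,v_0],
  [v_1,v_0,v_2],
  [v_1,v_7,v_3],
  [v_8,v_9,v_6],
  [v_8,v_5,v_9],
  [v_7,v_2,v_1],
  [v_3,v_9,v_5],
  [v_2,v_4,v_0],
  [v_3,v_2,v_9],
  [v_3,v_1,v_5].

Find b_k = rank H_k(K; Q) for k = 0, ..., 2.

Take the total order v_0 < v_1 < v_2 < v_3 < v_4 < v_5 < v_6 < v_7 < v_8 < v_9 on the vertex set. Then K (dimension 2) consists of the simplices:

  0-simplices (10): [v_0], [v_1], [v_2], [v_3], [v_4], [v_5], [v_6], [v_7], [v_8], [v_9]
  1-simplices (30): (30 of them)
  2-simplices (20): (20 of them)

so the chain groups are C_0 ≅ Z^10, C_1 ≅ Z^30, C_2 ≅ Z^20.

Boundary ∂_1: C_1 → C_0 is given by ∂[p,q] = [q] − [p]. For instance
  ∂[v_0,v_4] = [v_4] − [v_0].
The resulting 10×30 matrix has rank 9, and its Smith normal form has invariant factors (1,1,1,1,1,1,1,1,1).

The boundary map ∂_2: C_2 → C_1 sends each 2-simplex [p,q,r] to [q,r] − [p,r] + [p,q]. For instance
  ∂[v_0,v_6,v_8] = [v_6,v_8] − [v_0,v_8] + [v_0,v_6],
  ∂[v_0,v_1,v_6] = [v_1,v_6] − [v_0,v_6] + [v_0,v_1].
The 30×20 boundary matrix has rank 20 and Smith normal form diag(1,1,1,1,1,1,1,1,1,1,1,1,1,1,1,1,1,1,1,2).

Now H_k = ker ∂_k / im ∂_{k+1}, so:

  H_0: rank C_0 − rank ∂_1 = 10 − 9 = 1, and the invariant factors of ∂_1 are all 1, so H_0 = Z.
  H_1: rank ker ∂_1 − rank ∂_2 = (30 − 9) − 20 = 1, and ∂_2 has invariant factor 2 > 1, so H_1 = Z ⊕ Z/2.
  H_2: rank ker ∂_2 − rank ∂_3 = (20 − 20) − 0 = 0, and there is no ∂_3, so H_2 = 0.

Hence the Betti numbers are b_0 = 1, b_1 = 1, b_2 = 0.

b_0 = 1, b_1 = 1, b_2 = 0.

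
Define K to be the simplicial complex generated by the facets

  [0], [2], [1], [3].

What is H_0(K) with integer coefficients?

H_0 ≅ Z^4.

Order the vertices as 0 < 1 < 2 < 3. Listing each simplex with vertices in this order, K has dimension 0 with simplices:

  0-simplices (4): [0], [1], [2], [3]

giving chain groups C_0 ≅ Z^4.

Computing H_k = (kernel of ∂_k) / (image of ∂_{k+1}):

  H_0: rank C_0 − rank ∂_1 = 4 − 0 = 4, and there is no ∂_1, so H_0 ≅ Z^4.

(K is a triangulation of a set of 4 points.)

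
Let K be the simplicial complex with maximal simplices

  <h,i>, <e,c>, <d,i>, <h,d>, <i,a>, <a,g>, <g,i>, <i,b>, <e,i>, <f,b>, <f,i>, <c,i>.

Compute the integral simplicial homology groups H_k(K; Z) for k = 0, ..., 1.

Fix the vertex order a < b < c < d < e < f < g < h < i and write every simplex with vertices in increasing order. Then dim K = 1 and the simplices of K are:

  0-simplices (9): a, b, c, d, e, f, g, h, i
  1-simplices (12): ag, ai, bf, bi, ce, ci, dh, di, ei, fi, gi, hi

Hence C_0 ≅ Z^9, C_1 ≅ Z^12.

Boundary ∂_1: C_1 → C_0 sends each edge [p,q] (with p < q) to q − p.
The 9×12 boundary matrix has rank 8 and Smith normal form diag(1,1,1,1,1,1,1,1).

Computing H_k = (kernel of ∂_k) / (image of ∂_{k+1}):

  H_0: rank C_0 − rank ∂_1 = 9 − 8 = 1, and the invariant factors of ∂_1 are all 1, so H_0 ≅ Z.
  H_1: rank ker ∂_1 − rank ∂_2 = (12 − 8) − 0 = 4, and there is no ∂_2, so H_1 ≅ Z^4.

(K is a triangulation of a wedge of 4 circles.)

H_0 ≅ Z,  H_1 ≅ Z^4.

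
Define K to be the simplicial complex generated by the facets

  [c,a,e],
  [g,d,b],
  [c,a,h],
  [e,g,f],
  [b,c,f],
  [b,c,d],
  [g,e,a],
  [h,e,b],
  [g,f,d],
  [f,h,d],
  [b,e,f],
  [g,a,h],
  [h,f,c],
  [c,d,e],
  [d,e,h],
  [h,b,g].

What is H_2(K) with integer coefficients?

We work with the vertex ordering a < b < c < d < e < f < g < h. The simplices of K, each written with vertices in increasing order, are:

  0-simplices (8): a, b, c, d, e, f, g, h
  1-simplices (24): ac, ae, ag, ah, bc, bd, be, bf, bg, bh, cd, ce, cf, ch, de, df, dg, dh, ef, eg, eh, fg, fh, gh
  2-simplices (16): ace, ach, aeg, agh, bcd, bcf, bdg, bef, beh, bgh, cde, cfh, deh, dfg, dfh, efg

so the chain groups are C_0 ≅ Z^8, C_1 ≅ Z^24, C_2 ≅ Z^16.

∂_1: C_1 → C_0 sends each edge [p,q] (with p < q) to q − p.
The resulting 8×24 matrix has rank 7, and its Smith normal form has invariant factors (1,1,1,1,1,1,1).

The boundary map ∂_2: C_2 → C_1 maps a triangle to the signed sum of its edges. For instance
  ∂deh = eh − dh + de,
  ∂agh = gh − ah + ag.
The 24×16 boundary matrix has rank 15 and Smith normal form diag(1,1,1,1,1,1,1,1,1,1,1,1,1,1,1).

Now H_k = ker ∂_k / im ∂_{k+1}, so:

  H_2: rank ker ∂_2 − rank ∂_3 = (16 − 15) − 0 = 1, and there is no ∂_3, so H_2 = Z.

(K is a triangulation of the torus T^2.)

H_2 = Z.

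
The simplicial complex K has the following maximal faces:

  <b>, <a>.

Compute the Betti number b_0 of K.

We work with the vertex ordering a < b. The simplices of K, each written with vertices in increasing order, are:

  0-simplices (2): a, b

Hence C_0 ≅ Z^2.

Reading off H_k = ker ∂_k / im ∂_{k+1}:

  H_0: rank C_0 − rank ∂_1 = 2 − 0 = 2, and there is no ∂_1, so H_0 = Z^2.

(K is a triangulation of a set of 2 points.)

Hence the Betti numbers are b_0 = 2.

b_0 = 2.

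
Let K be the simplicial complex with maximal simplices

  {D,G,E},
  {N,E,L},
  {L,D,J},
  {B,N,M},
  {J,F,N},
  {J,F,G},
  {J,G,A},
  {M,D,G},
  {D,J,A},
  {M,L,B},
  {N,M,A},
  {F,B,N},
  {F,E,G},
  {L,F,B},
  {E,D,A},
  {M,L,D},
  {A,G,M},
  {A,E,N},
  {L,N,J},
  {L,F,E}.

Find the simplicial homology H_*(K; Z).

H_0 ≅ Z,  H_1 ≅ Z ⊕ Z/2,  H_2 = 0.

We work with the vertex ordering A < B < D < E < F < G < J < L < M < N. The simplices of K, each written with vertices in increasing order, are:

  0-simplices (10): A, B, D, E, F, G, J, L, M, N
  1-simplices (30): AD, AE, AG, AJ, AM, AN, BF, BL, BM, BN, DE, DG, DJ, DL, DM, EF, EG, EL, EN, FG, FJ, FL, FN, GJ, GM, JL, JN, LM, LN, MN
  2-simplices (20): ADE, ADJ, AEN, AGJ, AGM, AMN, BFL, BFN, BLM, BMN, DEG, DGM, DJL, DLM, EFG, EFL, ELN, FGJ, FJN, JLN

giving chain groups C_0 ≅ Z^10, C_1 ≅ Z^30, C_2 ≅ Z^20.

The boundary map ∂_1: C_1 → C_0 maps an edge to its endpoints' difference, ∂[p,q] = q − p. For instance
  ∂BM = M − B.
The resulting 10×30 matrix has rank 9, and its Smith normal form has invariant factors (1,1,1,1,1,1,1,1,1).

∂_2: C_2 → C_1 acts by ∂[p,q,r] = [q,r] − [p,r] + [p,q]. For instance
  ∂BFL = FL − BL + BF,
  ∂EFL = FL − EL + EF.
As a 30×20 matrix over Z this has rank 20, with invariant factors (1,1,1,1,1,1,1,1,1,1,1,1,1,1,1,1,1,1,1,2).

Reading off H_k = ker ∂_k / im ∂_{k+1}:

  H_0: rank C_0 − rank ∂_1 = 10 − 9 = 1, and the invariant factors of ∂_1 are all 1, so H_0 ≅ Z.
  H_1: rank ker ∂_1 − rank ∂_2 = (30 − 9) − 20 = 1, and ∂_2 has invariant factor 2 > 1, so H_1 ≅ Z ⊕ Z/2.
  H_2: rank ker ∂_2 − rank ∂_3 = (20 − 20) − 0 = 0, and there is no ∂_3, so H_2 ≅ 0.

(K is a triangulation of the Klein bottle.)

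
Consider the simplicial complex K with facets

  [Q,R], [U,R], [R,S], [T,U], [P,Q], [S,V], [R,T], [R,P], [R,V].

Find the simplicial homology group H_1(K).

H_1 ≅ Z^3.

Order the vertices as P < Q < R < S < T < U < V. Listing each simplex with vertices in this order, K has dimension 1 with simplices:

  0-simplices (7): P, Q, R, S, T, U, V
  1-simplices (9): PQ, PR, QR, RS, RT, RU, RV, SV, TU

giving chain groups C_0 ≅ Z^7, C_1 ≅ Z^9.

The boundary map ∂_1: C_1 → C_0 maps an edge to its endpoints' difference, ∂[p,q] = q − p.
The 7×9 boundary matrix has rank 6 and Smith normal form diag(1,1,1,1,1,1).

Now H_k = ker ∂_k / im ∂_{k+1}, so:

  H_1: rank ker ∂_1 − rank ∂_2 = (9 − 6) − 0 = 3, and there is no ∂_2, so H_1 ≅ Z^3.

(K is a triangulation of a wedge of 3 circles.)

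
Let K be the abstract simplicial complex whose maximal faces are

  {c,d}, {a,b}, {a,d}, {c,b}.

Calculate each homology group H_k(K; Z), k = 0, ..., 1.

H_0 ≅ Z,  H_1 ≅ Z.

K has 4 vertices, 4 edges.
rank ∂_0 = 0, rank ∂_1 = 3 ⇒ b_0 = 4 − 0 − 3 = 1; all invariant factors of ∂_1 are 1 so no torsion. So H_0 ≅ Z.
rank ∂_1 = 3, rank ∂_2 = 0 ⇒ b_1 = 4 − 3 − 0 = 1. So H_1 ≅ Z.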